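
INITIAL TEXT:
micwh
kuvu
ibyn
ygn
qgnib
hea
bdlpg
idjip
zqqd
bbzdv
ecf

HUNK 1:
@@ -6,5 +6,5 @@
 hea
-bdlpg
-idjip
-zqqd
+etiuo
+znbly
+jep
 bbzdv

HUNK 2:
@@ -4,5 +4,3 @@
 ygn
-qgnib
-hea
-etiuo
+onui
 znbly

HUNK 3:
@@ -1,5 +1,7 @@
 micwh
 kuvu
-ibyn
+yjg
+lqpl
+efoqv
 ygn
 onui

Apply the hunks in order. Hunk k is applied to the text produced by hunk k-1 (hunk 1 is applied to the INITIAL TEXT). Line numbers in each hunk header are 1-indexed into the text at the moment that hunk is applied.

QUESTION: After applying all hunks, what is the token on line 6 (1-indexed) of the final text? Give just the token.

Hunk 1: at line 6 remove [bdlpg,idjip,zqqd] add [etiuo,znbly,jep] -> 11 lines: micwh kuvu ibyn ygn qgnib hea etiuo znbly jep bbzdv ecf
Hunk 2: at line 4 remove [qgnib,hea,etiuo] add [onui] -> 9 lines: micwh kuvu ibyn ygn onui znbly jep bbzdv ecf
Hunk 3: at line 1 remove [ibyn] add [yjg,lqpl,efoqv] -> 11 lines: micwh kuvu yjg lqpl efoqv ygn onui znbly jep bbzdv ecf
Final line 6: ygn

Answer: ygn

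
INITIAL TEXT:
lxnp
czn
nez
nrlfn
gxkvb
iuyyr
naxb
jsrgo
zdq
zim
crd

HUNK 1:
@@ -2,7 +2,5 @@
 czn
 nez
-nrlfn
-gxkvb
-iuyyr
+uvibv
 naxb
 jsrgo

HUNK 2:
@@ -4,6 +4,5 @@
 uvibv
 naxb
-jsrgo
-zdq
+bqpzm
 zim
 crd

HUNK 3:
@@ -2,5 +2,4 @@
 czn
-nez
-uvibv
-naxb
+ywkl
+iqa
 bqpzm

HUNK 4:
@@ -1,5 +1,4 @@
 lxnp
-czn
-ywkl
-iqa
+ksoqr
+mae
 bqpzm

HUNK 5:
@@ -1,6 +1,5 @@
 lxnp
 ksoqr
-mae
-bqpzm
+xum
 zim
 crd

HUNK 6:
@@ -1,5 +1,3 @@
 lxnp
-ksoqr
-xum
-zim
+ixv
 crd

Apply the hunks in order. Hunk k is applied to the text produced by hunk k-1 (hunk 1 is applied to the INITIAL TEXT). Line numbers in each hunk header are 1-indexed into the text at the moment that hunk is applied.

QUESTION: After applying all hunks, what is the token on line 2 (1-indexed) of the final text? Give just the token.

Answer: ixv

Derivation:
Hunk 1: at line 2 remove [nrlfn,gxkvb,iuyyr] add [uvibv] -> 9 lines: lxnp czn nez uvibv naxb jsrgo zdq zim crd
Hunk 2: at line 4 remove [jsrgo,zdq] add [bqpzm] -> 8 lines: lxnp czn nez uvibv naxb bqpzm zim crd
Hunk 3: at line 2 remove [nez,uvibv,naxb] add [ywkl,iqa] -> 7 lines: lxnp czn ywkl iqa bqpzm zim crd
Hunk 4: at line 1 remove [czn,ywkl,iqa] add [ksoqr,mae] -> 6 lines: lxnp ksoqr mae bqpzm zim crd
Hunk 5: at line 1 remove [mae,bqpzm] add [xum] -> 5 lines: lxnp ksoqr xum zim crd
Hunk 6: at line 1 remove [ksoqr,xum,zim] add [ixv] -> 3 lines: lxnp ixv crd
Final line 2: ixv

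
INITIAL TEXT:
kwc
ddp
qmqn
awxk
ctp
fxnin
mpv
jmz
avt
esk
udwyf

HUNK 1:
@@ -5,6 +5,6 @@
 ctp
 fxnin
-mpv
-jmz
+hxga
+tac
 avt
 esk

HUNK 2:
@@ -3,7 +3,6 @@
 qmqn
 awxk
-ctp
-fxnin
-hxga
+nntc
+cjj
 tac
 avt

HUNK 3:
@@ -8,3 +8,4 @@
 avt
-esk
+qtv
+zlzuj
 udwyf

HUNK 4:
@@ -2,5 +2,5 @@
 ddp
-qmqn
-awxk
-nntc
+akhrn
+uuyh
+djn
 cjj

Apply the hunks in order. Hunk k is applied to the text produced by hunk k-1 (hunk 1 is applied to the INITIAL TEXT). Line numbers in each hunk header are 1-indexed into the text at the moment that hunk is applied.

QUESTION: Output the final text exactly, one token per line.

Hunk 1: at line 5 remove [mpv,jmz] add [hxga,tac] -> 11 lines: kwc ddp qmqn awxk ctp fxnin hxga tac avt esk udwyf
Hunk 2: at line 3 remove [ctp,fxnin,hxga] add [nntc,cjj] -> 10 lines: kwc ddp qmqn awxk nntc cjj tac avt esk udwyf
Hunk 3: at line 8 remove [esk] add [qtv,zlzuj] -> 11 lines: kwc ddp qmqn awxk nntc cjj tac avt qtv zlzuj udwyf
Hunk 4: at line 2 remove [qmqn,awxk,nntc] add [akhrn,uuyh,djn] -> 11 lines: kwc ddp akhrn uuyh djn cjj tac avt qtv zlzuj udwyf

Answer: kwc
ddp
akhrn
uuyh
djn
cjj
tac
avt
qtv
zlzuj
udwyf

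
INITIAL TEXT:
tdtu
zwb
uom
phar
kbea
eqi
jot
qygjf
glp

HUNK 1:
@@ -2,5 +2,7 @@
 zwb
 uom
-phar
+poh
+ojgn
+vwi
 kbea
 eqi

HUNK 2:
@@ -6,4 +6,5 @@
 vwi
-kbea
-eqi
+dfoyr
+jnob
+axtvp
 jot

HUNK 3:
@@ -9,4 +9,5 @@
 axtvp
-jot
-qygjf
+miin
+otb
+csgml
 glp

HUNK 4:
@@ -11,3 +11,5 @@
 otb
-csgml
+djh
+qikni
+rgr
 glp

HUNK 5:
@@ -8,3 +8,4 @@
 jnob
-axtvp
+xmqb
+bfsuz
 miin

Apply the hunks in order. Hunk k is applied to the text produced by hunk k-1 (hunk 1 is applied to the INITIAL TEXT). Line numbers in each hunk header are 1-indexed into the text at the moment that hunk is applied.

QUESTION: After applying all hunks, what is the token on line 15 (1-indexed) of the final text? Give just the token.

Hunk 1: at line 2 remove [phar] add [poh,ojgn,vwi] -> 11 lines: tdtu zwb uom poh ojgn vwi kbea eqi jot qygjf glp
Hunk 2: at line 6 remove [kbea,eqi] add [dfoyr,jnob,axtvp] -> 12 lines: tdtu zwb uom poh ojgn vwi dfoyr jnob axtvp jot qygjf glp
Hunk 3: at line 9 remove [jot,qygjf] add [miin,otb,csgml] -> 13 lines: tdtu zwb uom poh ojgn vwi dfoyr jnob axtvp miin otb csgml glp
Hunk 4: at line 11 remove [csgml] add [djh,qikni,rgr] -> 15 lines: tdtu zwb uom poh ojgn vwi dfoyr jnob axtvp miin otb djh qikni rgr glp
Hunk 5: at line 8 remove [axtvp] add [xmqb,bfsuz] -> 16 lines: tdtu zwb uom poh ojgn vwi dfoyr jnob xmqb bfsuz miin otb djh qikni rgr glp
Final line 15: rgr

Answer: rgr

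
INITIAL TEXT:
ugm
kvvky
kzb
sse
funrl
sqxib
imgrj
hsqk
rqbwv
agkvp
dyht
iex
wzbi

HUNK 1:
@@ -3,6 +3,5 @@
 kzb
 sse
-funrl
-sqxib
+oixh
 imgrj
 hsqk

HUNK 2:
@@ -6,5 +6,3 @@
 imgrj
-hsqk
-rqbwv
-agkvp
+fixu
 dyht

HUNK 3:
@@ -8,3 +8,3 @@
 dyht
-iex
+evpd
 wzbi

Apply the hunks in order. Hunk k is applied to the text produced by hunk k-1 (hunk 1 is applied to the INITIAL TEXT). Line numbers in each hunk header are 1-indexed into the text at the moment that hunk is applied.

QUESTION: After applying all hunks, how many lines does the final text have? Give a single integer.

Answer: 10

Derivation:
Hunk 1: at line 3 remove [funrl,sqxib] add [oixh] -> 12 lines: ugm kvvky kzb sse oixh imgrj hsqk rqbwv agkvp dyht iex wzbi
Hunk 2: at line 6 remove [hsqk,rqbwv,agkvp] add [fixu] -> 10 lines: ugm kvvky kzb sse oixh imgrj fixu dyht iex wzbi
Hunk 3: at line 8 remove [iex] add [evpd] -> 10 lines: ugm kvvky kzb sse oixh imgrj fixu dyht evpd wzbi
Final line count: 10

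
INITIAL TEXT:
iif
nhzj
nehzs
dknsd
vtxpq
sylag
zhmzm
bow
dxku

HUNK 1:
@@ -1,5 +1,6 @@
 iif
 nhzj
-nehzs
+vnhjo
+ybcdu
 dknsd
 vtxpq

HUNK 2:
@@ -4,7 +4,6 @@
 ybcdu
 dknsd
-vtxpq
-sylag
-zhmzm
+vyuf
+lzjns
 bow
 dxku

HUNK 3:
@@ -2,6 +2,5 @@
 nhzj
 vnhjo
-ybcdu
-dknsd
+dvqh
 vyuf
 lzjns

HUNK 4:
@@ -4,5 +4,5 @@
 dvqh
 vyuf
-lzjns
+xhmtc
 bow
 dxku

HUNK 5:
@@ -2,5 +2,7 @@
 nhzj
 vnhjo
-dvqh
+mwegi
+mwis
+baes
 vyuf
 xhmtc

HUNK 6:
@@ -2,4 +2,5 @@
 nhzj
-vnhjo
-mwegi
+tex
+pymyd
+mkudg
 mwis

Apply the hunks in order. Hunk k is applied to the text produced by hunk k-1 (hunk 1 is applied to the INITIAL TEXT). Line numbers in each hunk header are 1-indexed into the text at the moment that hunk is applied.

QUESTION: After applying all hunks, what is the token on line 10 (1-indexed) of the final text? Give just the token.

Answer: bow

Derivation:
Hunk 1: at line 1 remove [nehzs] add [vnhjo,ybcdu] -> 10 lines: iif nhzj vnhjo ybcdu dknsd vtxpq sylag zhmzm bow dxku
Hunk 2: at line 4 remove [vtxpq,sylag,zhmzm] add [vyuf,lzjns] -> 9 lines: iif nhzj vnhjo ybcdu dknsd vyuf lzjns bow dxku
Hunk 3: at line 2 remove [ybcdu,dknsd] add [dvqh] -> 8 lines: iif nhzj vnhjo dvqh vyuf lzjns bow dxku
Hunk 4: at line 4 remove [lzjns] add [xhmtc] -> 8 lines: iif nhzj vnhjo dvqh vyuf xhmtc bow dxku
Hunk 5: at line 2 remove [dvqh] add [mwegi,mwis,baes] -> 10 lines: iif nhzj vnhjo mwegi mwis baes vyuf xhmtc bow dxku
Hunk 6: at line 2 remove [vnhjo,mwegi] add [tex,pymyd,mkudg] -> 11 lines: iif nhzj tex pymyd mkudg mwis baes vyuf xhmtc bow dxku
Final line 10: bow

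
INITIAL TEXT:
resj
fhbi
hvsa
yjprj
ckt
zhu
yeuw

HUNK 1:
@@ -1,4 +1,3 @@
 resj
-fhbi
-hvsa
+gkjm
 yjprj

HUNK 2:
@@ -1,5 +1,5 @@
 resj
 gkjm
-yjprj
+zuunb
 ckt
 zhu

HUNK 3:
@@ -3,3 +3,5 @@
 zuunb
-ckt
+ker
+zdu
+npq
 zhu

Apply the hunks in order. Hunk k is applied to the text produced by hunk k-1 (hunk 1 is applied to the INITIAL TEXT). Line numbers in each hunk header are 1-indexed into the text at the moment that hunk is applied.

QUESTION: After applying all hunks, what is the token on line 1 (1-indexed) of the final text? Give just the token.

Answer: resj

Derivation:
Hunk 1: at line 1 remove [fhbi,hvsa] add [gkjm] -> 6 lines: resj gkjm yjprj ckt zhu yeuw
Hunk 2: at line 1 remove [yjprj] add [zuunb] -> 6 lines: resj gkjm zuunb ckt zhu yeuw
Hunk 3: at line 3 remove [ckt] add [ker,zdu,npq] -> 8 lines: resj gkjm zuunb ker zdu npq zhu yeuw
Final line 1: resj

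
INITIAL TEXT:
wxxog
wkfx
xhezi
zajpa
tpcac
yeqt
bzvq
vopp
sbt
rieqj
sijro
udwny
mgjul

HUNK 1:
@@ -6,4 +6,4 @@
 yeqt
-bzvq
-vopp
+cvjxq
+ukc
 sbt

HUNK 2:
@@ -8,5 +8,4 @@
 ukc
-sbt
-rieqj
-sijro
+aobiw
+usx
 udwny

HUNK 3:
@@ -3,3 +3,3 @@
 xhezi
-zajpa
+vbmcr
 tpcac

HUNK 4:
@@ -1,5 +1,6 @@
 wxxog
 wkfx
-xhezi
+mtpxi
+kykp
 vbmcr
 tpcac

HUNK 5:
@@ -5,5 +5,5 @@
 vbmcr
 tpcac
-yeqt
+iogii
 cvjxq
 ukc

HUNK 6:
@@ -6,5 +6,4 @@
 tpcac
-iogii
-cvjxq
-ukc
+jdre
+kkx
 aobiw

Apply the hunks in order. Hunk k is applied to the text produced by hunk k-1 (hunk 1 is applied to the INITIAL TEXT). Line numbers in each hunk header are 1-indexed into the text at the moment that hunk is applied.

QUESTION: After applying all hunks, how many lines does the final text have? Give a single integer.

Hunk 1: at line 6 remove [bzvq,vopp] add [cvjxq,ukc] -> 13 lines: wxxog wkfx xhezi zajpa tpcac yeqt cvjxq ukc sbt rieqj sijro udwny mgjul
Hunk 2: at line 8 remove [sbt,rieqj,sijro] add [aobiw,usx] -> 12 lines: wxxog wkfx xhezi zajpa tpcac yeqt cvjxq ukc aobiw usx udwny mgjul
Hunk 3: at line 3 remove [zajpa] add [vbmcr] -> 12 lines: wxxog wkfx xhezi vbmcr tpcac yeqt cvjxq ukc aobiw usx udwny mgjul
Hunk 4: at line 1 remove [xhezi] add [mtpxi,kykp] -> 13 lines: wxxog wkfx mtpxi kykp vbmcr tpcac yeqt cvjxq ukc aobiw usx udwny mgjul
Hunk 5: at line 5 remove [yeqt] add [iogii] -> 13 lines: wxxog wkfx mtpxi kykp vbmcr tpcac iogii cvjxq ukc aobiw usx udwny mgjul
Hunk 6: at line 6 remove [iogii,cvjxq,ukc] add [jdre,kkx] -> 12 lines: wxxog wkfx mtpxi kykp vbmcr tpcac jdre kkx aobiw usx udwny mgjul
Final line count: 12

Answer: 12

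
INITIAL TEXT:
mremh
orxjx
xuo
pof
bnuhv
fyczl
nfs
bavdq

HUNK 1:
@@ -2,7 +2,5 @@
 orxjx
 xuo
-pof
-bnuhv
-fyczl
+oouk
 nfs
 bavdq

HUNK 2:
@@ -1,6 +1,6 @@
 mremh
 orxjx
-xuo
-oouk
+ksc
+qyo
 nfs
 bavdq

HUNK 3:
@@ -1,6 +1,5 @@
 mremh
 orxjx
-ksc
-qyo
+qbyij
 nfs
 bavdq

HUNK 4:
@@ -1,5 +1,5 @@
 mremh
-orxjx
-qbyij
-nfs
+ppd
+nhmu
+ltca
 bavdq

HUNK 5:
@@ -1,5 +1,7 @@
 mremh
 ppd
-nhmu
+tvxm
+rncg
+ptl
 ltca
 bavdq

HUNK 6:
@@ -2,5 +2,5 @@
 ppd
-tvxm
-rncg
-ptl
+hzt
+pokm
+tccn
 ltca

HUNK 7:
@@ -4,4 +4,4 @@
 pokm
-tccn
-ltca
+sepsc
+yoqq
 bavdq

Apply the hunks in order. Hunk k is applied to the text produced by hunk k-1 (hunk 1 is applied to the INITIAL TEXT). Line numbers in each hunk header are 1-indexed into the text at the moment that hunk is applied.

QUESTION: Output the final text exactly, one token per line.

Answer: mremh
ppd
hzt
pokm
sepsc
yoqq
bavdq

Derivation:
Hunk 1: at line 2 remove [pof,bnuhv,fyczl] add [oouk] -> 6 lines: mremh orxjx xuo oouk nfs bavdq
Hunk 2: at line 1 remove [xuo,oouk] add [ksc,qyo] -> 6 lines: mremh orxjx ksc qyo nfs bavdq
Hunk 3: at line 1 remove [ksc,qyo] add [qbyij] -> 5 lines: mremh orxjx qbyij nfs bavdq
Hunk 4: at line 1 remove [orxjx,qbyij,nfs] add [ppd,nhmu,ltca] -> 5 lines: mremh ppd nhmu ltca bavdq
Hunk 5: at line 1 remove [nhmu] add [tvxm,rncg,ptl] -> 7 lines: mremh ppd tvxm rncg ptl ltca bavdq
Hunk 6: at line 2 remove [tvxm,rncg,ptl] add [hzt,pokm,tccn] -> 7 lines: mremh ppd hzt pokm tccn ltca bavdq
Hunk 7: at line 4 remove [tccn,ltca] add [sepsc,yoqq] -> 7 lines: mremh ppd hzt pokm sepsc yoqq bavdq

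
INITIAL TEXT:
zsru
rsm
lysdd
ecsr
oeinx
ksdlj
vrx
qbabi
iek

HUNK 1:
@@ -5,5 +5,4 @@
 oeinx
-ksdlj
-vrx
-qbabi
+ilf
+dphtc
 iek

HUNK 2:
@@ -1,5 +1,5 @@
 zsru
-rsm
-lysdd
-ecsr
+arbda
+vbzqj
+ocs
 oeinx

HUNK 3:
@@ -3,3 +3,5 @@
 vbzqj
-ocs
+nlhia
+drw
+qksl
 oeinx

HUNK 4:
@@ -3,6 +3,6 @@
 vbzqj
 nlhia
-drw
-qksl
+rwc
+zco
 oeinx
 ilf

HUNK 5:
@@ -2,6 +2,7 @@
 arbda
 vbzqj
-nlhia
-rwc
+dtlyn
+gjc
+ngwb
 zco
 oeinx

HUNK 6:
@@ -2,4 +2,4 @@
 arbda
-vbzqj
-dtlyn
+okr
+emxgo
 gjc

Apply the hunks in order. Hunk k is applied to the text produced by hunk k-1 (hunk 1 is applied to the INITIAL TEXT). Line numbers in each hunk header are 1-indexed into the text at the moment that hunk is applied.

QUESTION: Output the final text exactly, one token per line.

Hunk 1: at line 5 remove [ksdlj,vrx,qbabi] add [ilf,dphtc] -> 8 lines: zsru rsm lysdd ecsr oeinx ilf dphtc iek
Hunk 2: at line 1 remove [rsm,lysdd,ecsr] add [arbda,vbzqj,ocs] -> 8 lines: zsru arbda vbzqj ocs oeinx ilf dphtc iek
Hunk 3: at line 3 remove [ocs] add [nlhia,drw,qksl] -> 10 lines: zsru arbda vbzqj nlhia drw qksl oeinx ilf dphtc iek
Hunk 4: at line 3 remove [drw,qksl] add [rwc,zco] -> 10 lines: zsru arbda vbzqj nlhia rwc zco oeinx ilf dphtc iek
Hunk 5: at line 2 remove [nlhia,rwc] add [dtlyn,gjc,ngwb] -> 11 lines: zsru arbda vbzqj dtlyn gjc ngwb zco oeinx ilf dphtc iek
Hunk 6: at line 2 remove [vbzqj,dtlyn] add [okr,emxgo] -> 11 lines: zsru arbda okr emxgo gjc ngwb zco oeinx ilf dphtc iek

Answer: zsru
arbda
okr
emxgo
gjc
ngwb
zco
oeinx
ilf
dphtc
iek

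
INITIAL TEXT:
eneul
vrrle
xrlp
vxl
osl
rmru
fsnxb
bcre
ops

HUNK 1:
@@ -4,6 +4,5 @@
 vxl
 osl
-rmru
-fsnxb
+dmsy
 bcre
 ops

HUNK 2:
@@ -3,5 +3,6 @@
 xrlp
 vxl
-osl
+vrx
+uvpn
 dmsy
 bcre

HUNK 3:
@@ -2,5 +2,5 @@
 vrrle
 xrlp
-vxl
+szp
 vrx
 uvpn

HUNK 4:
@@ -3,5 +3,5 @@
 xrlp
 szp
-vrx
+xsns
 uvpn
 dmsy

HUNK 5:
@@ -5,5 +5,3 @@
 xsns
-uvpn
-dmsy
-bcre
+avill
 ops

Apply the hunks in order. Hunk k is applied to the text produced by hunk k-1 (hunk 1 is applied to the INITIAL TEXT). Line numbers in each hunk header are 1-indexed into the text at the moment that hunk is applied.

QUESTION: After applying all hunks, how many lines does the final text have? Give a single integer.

Hunk 1: at line 4 remove [rmru,fsnxb] add [dmsy] -> 8 lines: eneul vrrle xrlp vxl osl dmsy bcre ops
Hunk 2: at line 3 remove [osl] add [vrx,uvpn] -> 9 lines: eneul vrrle xrlp vxl vrx uvpn dmsy bcre ops
Hunk 3: at line 2 remove [vxl] add [szp] -> 9 lines: eneul vrrle xrlp szp vrx uvpn dmsy bcre ops
Hunk 4: at line 3 remove [vrx] add [xsns] -> 9 lines: eneul vrrle xrlp szp xsns uvpn dmsy bcre ops
Hunk 5: at line 5 remove [uvpn,dmsy,bcre] add [avill] -> 7 lines: eneul vrrle xrlp szp xsns avill ops
Final line count: 7

Answer: 7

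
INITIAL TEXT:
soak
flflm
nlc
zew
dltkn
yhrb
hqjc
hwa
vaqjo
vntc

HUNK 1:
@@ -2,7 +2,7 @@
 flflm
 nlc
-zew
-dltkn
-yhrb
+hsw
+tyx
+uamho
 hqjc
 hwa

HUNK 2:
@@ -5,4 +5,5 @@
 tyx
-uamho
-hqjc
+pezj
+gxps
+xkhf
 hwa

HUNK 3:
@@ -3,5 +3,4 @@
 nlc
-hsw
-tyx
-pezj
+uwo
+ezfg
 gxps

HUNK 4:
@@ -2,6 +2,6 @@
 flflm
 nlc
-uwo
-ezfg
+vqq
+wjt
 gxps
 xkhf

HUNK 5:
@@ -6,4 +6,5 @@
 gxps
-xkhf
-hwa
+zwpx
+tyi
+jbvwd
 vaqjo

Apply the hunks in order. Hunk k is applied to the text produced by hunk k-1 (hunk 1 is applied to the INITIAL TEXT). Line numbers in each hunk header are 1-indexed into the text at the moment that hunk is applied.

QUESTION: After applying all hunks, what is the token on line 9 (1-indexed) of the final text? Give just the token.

Answer: jbvwd

Derivation:
Hunk 1: at line 2 remove [zew,dltkn,yhrb] add [hsw,tyx,uamho] -> 10 lines: soak flflm nlc hsw tyx uamho hqjc hwa vaqjo vntc
Hunk 2: at line 5 remove [uamho,hqjc] add [pezj,gxps,xkhf] -> 11 lines: soak flflm nlc hsw tyx pezj gxps xkhf hwa vaqjo vntc
Hunk 3: at line 3 remove [hsw,tyx,pezj] add [uwo,ezfg] -> 10 lines: soak flflm nlc uwo ezfg gxps xkhf hwa vaqjo vntc
Hunk 4: at line 2 remove [uwo,ezfg] add [vqq,wjt] -> 10 lines: soak flflm nlc vqq wjt gxps xkhf hwa vaqjo vntc
Hunk 5: at line 6 remove [xkhf,hwa] add [zwpx,tyi,jbvwd] -> 11 lines: soak flflm nlc vqq wjt gxps zwpx tyi jbvwd vaqjo vntc
Final line 9: jbvwd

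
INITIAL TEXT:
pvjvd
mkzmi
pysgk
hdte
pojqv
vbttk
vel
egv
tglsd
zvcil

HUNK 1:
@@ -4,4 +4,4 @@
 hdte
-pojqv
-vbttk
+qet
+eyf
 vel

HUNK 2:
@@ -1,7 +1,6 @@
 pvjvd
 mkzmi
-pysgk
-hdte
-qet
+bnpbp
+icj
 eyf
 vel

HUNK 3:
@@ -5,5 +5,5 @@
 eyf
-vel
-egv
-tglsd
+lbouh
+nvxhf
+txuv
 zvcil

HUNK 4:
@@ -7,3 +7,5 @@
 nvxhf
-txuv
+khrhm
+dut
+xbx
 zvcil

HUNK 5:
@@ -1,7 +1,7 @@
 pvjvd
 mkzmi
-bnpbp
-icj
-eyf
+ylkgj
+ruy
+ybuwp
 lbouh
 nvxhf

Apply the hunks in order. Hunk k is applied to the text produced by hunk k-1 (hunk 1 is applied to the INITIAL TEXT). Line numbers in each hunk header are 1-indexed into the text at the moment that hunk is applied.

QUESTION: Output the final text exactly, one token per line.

Hunk 1: at line 4 remove [pojqv,vbttk] add [qet,eyf] -> 10 lines: pvjvd mkzmi pysgk hdte qet eyf vel egv tglsd zvcil
Hunk 2: at line 1 remove [pysgk,hdte,qet] add [bnpbp,icj] -> 9 lines: pvjvd mkzmi bnpbp icj eyf vel egv tglsd zvcil
Hunk 3: at line 5 remove [vel,egv,tglsd] add [lbouh,nvxhf,txuv] -> 9 lines: pvjvd mkzmi bnpbp icj eyf lbouh nvxhf txuv zvcil
Hunk 4: at line 7 remove [txuv] add [khrhm,dut,xbx] -> 11 lines: pvjvd mkzmi bnpbp icj eyf lbouh nvxhf khrhm dut xbx zvcil
Hunk 5: at line 1 remove [bnpbp,icj,eyf] add [ylkgj,ruy,ybuwp] -> 11 lines: pvjvd mkzmi ylkgj ruy ybuwp lbouh nvxhf khrhm dut xbx zvcil

Answer: pvjvd
mkzmi
ylkgj
ruy
ybuwp
lbouh
nvxhf
khrhm
dut
xbx
zvcil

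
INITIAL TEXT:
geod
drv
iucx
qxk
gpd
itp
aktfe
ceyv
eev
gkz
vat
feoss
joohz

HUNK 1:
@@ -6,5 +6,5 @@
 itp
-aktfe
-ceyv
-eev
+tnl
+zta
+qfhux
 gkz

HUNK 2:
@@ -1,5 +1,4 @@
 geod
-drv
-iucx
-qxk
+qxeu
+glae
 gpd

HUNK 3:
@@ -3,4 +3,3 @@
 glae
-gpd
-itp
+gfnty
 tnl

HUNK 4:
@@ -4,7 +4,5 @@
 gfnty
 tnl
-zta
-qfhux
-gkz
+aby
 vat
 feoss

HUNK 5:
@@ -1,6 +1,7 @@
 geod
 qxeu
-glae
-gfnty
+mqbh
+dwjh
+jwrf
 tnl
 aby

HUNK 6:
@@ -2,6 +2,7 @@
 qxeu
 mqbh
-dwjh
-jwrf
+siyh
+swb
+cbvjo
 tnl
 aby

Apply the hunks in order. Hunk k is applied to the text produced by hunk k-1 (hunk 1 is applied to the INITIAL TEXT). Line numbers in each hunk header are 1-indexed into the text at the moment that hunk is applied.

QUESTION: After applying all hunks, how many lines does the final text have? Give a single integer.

Hunk 1: at line 6 remove [aktfe,ceyv,eev] add [tnl,zta,qfhux] -> 13 lines: geod drv iucx qxk gpd itp tnl zta qfhux gkz vat feoss joohz
Hunk 2: at line 1 remove [drv,iucx,qxk] add [qxeu,glae] -> 12 lines: geod qxeu glae gpd itp tnl zta qfhux gkz vat feoss joohz
Hunk 3: at line 3 remove [gpd,itp] add [gfnty] -> 11 lines: geod qxeu glae gfnty tnl zta qfhux gkz vat feoss joohz
Hunk 4: at line 4 remove [zta,qfhux,gkz] add [aby] -> 9 lines: geod qxeu glae gfnty tnl aby vat feoss joohz
Hunk 5: at line 1 remove [glae,gfnty] add [mqbh,dwjh,jwrf] -> 10 lines: geod qxeu mqbh dwjh jwrf tnl aby vat feoss joohz
Hunk 6: at line 2 remove [dwjh,jwrf] add [siyh,swb,cbvjo] -> 11 lines: geod qxeu mqbh siyh swb cbvjo tnl aby vat feoss joohz
Final line count: 11

Answer: 11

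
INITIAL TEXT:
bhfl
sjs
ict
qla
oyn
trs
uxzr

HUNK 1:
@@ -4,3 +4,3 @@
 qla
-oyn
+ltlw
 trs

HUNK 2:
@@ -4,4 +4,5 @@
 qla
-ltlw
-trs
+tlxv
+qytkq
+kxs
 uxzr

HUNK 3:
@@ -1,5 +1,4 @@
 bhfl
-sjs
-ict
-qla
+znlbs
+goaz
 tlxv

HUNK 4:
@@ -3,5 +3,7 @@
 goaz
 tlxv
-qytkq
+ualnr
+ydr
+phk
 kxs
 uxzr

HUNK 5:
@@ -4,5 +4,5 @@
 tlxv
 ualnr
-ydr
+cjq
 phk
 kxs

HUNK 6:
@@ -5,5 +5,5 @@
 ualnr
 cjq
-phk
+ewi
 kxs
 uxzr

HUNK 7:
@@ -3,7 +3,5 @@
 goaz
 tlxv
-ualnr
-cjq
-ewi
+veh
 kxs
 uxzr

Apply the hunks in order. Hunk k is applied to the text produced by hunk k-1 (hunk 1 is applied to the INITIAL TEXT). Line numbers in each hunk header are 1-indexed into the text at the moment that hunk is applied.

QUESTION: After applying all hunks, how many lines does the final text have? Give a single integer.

Hunk 1: at line 4 remove [oyn] add [ltlw] -> 7 lines: bhfl sjs ict qla ltlw trs uxzr
Hunk 2: at line 4 remove [ltlw,trs] add [tlxv,qytkq,kxs] -> 8 lines: bhfl sjs ict qla tlxv qytkq kxs uxzr
Hunk 3: at line 1 remove [sjs,ict,qla] add [znlbs,goaz] -> 7 lines: bhfl znlbs goaz tlxv qytkq kxs uxzr
Hunk 4: at line 3 remove [qytkq] add [ualnr,ydr,phk] -> 9 lines: bhfl znlbs goaz tlxv ualnr ydr phk kxs uxzr
Hunk 5: at line 4 remove [ydr] add [cjq] -> 9 lines: bhfl znlbs goaz tlxv ualnr cjq phk kxs uxzr
Hunk 6: at line 5 remove [phk] add [ewi] -> 9 lines: bhfl znlbs goaz tlxv ualnr cjq ewi kxs uxzr
Hunk 7: at line 3 remove [ualnr,cjq,ewi] add [veh] -> 7 lines: bhfl znlbs goaz tlxv veh kxs uxzr
Final line count: 7

Answer: 7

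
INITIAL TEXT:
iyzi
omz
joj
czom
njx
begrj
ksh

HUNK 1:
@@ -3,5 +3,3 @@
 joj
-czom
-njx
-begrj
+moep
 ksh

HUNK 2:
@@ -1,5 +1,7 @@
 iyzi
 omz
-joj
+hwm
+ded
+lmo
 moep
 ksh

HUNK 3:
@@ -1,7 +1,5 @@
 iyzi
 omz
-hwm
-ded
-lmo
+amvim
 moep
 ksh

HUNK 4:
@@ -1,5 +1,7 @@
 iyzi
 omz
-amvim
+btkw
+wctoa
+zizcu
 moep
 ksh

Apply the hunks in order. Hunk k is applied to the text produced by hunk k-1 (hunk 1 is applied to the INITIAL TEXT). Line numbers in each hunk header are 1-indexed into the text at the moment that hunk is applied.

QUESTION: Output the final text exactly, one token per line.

Answer: iyzi
omz
btkw
wctoa
zizcu
moep
ksh

Derivation:
Hunk 1: at line 3 remove [czom,njx,begrj] add [moep] -> 5 lines: iyzi omz joj moep ksh
Hunk 2: at line 1 remove [joj] add [hwm,ded,lmo] -> 7 lines: iyzi omz hwm ded lmo moep ksh
Hunk 3: at line 1 remove [hwm,ded,lmo] add [amvim] -> 5 lines: iyzi omz amvim moep ksh
Hunk 4: at line 1 remove [amvim] add [btkw,wctoa,zizcu] -> 7 lines: iyzi omz btkw wctoa zizcu moep ksh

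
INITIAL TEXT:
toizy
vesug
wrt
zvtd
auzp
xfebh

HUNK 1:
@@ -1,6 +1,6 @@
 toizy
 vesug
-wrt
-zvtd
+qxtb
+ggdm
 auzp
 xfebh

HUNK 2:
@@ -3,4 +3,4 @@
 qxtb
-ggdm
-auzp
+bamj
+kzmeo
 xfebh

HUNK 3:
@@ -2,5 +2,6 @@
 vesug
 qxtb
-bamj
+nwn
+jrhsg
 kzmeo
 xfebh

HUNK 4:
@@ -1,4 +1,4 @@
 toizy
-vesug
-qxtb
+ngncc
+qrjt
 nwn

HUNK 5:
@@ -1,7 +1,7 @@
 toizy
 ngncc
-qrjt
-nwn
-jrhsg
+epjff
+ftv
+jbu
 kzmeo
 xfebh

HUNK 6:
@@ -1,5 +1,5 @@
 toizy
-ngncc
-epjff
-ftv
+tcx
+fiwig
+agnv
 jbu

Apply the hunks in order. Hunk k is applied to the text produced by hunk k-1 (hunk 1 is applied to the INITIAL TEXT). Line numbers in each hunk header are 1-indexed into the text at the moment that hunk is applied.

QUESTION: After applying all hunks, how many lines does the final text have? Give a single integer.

Answer: 7

Derivation:
Hunk 1: at line 1 remove [wrt,zvtd] add [qxtb,ggdm] -> 6 lines: toizy vesug qxtb ggdm auzp xfebh
Hunk 2: at line 3 remove [ggdm,auzp] add [bamj,kzmeo] -> 6 lines: toizy vesug qxtb bamj kzmeo xfebh
Hunk 3: at line 2 remove [bamj] add [nwn,jrhsg] -> 7 lines: toizy vesug qxtb nwn jrhsg kzmeo xfebh
Hunk 4: at line 1 remove [vesug,qxtb] add [ngncc,qrjt] -> 7 lines: toizy ngncc qrjt nwn jrhsg kzmeo xfebh
Hunk 5: at line 1 remove [qrjt,nwn,jrhsg] add [epjff,ftv,jbu] -> 7 lines: toizy ngncc epjff ftv jbu kzmeo xfebh
Hunk 6: at line 1 remove [ngncc,epjff,ftv] add [tcx,fiwig,agnv] -> 7 lines: toizy tcx fiwig agnv jbu kzmeo xfebh
Final line count: 7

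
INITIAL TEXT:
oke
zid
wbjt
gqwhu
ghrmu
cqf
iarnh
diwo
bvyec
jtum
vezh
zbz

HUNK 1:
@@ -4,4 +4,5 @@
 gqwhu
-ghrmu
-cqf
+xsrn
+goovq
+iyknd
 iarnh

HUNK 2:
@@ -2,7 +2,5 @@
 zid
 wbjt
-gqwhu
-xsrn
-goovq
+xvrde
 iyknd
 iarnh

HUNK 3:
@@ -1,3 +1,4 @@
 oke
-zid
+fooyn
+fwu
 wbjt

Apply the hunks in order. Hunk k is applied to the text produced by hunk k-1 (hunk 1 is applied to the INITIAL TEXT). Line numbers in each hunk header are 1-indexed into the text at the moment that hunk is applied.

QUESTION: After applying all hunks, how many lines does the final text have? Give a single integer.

Hunk 1: at line 4 remove [ghrmu,cqf] add [xsrn,goovq,iyknd] -> 13 lines: oke zid wbjt gqwhu xsrn goovq iyknd iarnh diwo bvyec jtum vezh zbz
Hunk 2: at line 2 remove [gqwhu,xsrn,goovq] add [xvrde] -> 11 lines: oke zid wbjt xvrde iyknd iarnh diwo bvyec jtum vezh zbz
Hunk 3: at line 1 remove [zid] add [fooyn,fwu] -> 12 lines: oke fooyn fwu wbjt xvrde iyknd iarnh diwo bvyec jtum vezh zbz
Final line count: 12

Answer: 12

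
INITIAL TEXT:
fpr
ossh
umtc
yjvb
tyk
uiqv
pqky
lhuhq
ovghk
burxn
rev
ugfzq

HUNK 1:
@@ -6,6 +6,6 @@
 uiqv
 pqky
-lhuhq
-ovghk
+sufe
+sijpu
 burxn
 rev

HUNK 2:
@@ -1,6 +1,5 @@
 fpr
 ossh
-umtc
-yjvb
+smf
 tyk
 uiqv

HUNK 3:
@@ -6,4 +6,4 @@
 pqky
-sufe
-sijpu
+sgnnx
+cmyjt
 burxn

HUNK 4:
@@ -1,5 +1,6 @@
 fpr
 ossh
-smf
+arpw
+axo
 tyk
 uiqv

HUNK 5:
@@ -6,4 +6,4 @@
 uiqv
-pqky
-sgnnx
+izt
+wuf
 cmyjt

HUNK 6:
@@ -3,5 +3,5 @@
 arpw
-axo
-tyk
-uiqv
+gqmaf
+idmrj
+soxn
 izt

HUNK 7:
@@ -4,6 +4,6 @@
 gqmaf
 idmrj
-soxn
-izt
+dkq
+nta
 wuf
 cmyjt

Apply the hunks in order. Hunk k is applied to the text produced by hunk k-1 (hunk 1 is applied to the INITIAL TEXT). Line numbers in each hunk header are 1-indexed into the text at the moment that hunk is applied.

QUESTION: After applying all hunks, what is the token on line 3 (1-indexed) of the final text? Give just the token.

Answer: arpw

Derivation:
Hunk 1: at line 6 remove [lhuhq,ovghk] add [sufe,sijpu] -> 12 lines: fpr ossh umtc yjvb tyk uiqv pqky sufe sijpu burxn rev ugfzq
Hunk 2: at line 1 remove [umtc,yjvb] add [smf] -> 11 lines: fpr ossh smf tyk uiqv pqky sufe sijpu burxn rev ugfzq
Hunk 3: at line 6 remove [sufe,sijpu] add [sgnnx,cmyjt] -> 11 lines: fpr ossh smf tyk uiqv pqky sgnnx cmyjt burxn rev ugfzq
Hunk 4: at line 1 remove [smf] add [arpw,axo] -> 12 lines: fpr ossh arpw axo tyk uiqv pqky sgnnx cmyjt burxn rev ugfzq
Hunk 5: at line 6 remove [pqky,sgnnx] add [izt,wuf] -> 12 lines: fpr ossh arpw axo tyk uiqv izt wuf cmyjt burxn rev ugfzq
Hunk 6: at line 3 remove [axo,tyk,uiqv] add [gqmaf,idmrj,soxn] -> 12 lines: fpr ossh arpw gqmaf idmrj soxn izt wuf cmyjt burxn rev ugfzq
Hunk 7: at line 4 remove [soxn,izt] add [dkq,nta] -> 12 lines: fpr ossh arpw gqmaf idmrj dkq nta wuf cmyjt burxn rev ugfzq
Final line 3: arpw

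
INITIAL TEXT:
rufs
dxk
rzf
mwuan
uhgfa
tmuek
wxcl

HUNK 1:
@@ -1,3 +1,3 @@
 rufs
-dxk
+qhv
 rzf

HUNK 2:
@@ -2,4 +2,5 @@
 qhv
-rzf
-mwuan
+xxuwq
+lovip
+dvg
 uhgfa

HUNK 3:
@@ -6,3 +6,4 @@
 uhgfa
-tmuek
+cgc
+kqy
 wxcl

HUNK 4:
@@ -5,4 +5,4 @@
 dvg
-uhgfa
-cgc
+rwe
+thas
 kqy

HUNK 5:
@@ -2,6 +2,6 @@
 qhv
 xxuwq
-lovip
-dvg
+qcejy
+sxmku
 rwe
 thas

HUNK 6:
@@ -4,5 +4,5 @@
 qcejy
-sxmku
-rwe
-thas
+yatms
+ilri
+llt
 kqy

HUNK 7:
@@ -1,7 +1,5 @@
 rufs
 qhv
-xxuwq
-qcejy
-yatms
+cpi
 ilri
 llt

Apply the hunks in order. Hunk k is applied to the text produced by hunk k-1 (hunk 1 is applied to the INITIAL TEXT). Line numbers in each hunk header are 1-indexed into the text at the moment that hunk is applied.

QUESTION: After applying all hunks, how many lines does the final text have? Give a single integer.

Hunk 1: at line 1 remove [dxk] add [qhv] -> 7 lines: rufs qhv rzf mwuan uhgfa tmuek wxcl
Hunk 2: at line 2 remove [rzf,mwuan] add [xxuwq,lovip,dvg] -> 8 lines: rufs qhv xxuwq lovip dvg uhgfa tmuek wxcl
Hunk 3: at line 6 remove [tmuek] add [cgc,kqy] -> 9 lines: rufs qhv xxuwq lovip dvg uhgfa cgc kqy wxcl
Hunk 4: at line 5 remove [uhgfa,cgc] add [rwe,thas] -> 9 lines: rufs qhv xxuwq lovip dvg rwe thas kqy wxcl
Hunk 5: at line 2 remove [lovip,dvg] add [qcejy,sxmku] -> 9 lines: rufs qhv xxuwq qcejy sxmku rwe thas kqy wxcl
Hunk 6: at line 4 remove [sxmku,rwe,thas] add [yatms,ilri,llt] -> 9 lines: rufs qhv xxuwq qcejy yatms ilri llt kqy wxcl
Hunk 7: at line 1 remove [xxuwq,qcejy,yatms] add [cpi] -> 7 lines: rufs qhv cpi ilri llt kqy wxcl
Final line count: 7

Answer: 7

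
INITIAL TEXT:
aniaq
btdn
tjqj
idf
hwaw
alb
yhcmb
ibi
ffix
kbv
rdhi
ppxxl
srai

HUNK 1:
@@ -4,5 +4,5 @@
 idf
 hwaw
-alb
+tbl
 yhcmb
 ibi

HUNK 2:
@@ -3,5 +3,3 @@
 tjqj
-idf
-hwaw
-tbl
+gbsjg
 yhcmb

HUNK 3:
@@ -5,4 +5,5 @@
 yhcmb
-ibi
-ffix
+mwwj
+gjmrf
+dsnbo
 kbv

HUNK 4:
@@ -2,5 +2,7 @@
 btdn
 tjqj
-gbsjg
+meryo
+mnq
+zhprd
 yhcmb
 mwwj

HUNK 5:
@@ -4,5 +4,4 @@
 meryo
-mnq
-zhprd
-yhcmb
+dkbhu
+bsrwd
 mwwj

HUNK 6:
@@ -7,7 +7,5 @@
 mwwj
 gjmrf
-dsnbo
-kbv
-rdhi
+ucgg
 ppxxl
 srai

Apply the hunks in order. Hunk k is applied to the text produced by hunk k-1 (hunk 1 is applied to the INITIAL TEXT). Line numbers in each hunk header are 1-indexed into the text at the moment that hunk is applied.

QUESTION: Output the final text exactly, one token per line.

Hunk 1: at line 4 remove [alb] add [tbl] -> 13 lines: aniaq btdn tjqj idf hwaw tbl yhcmb ibi ffix kbv rdhi ppxxl srai
Hunk 2: at line 3 remove [idf,hwaw,tbl] add [gbsjg] -> 11 lines: aniaq btdn tjqj gbsjg yhcmb ibi ffix kbv rdhi ppxxl srai
Hunk 3: at line 5 remove [ibi,ffix] add [mwwj,gjmrf,dsnbo] -> 12 lines: aniaq btdn tjqj gbsjg yhcmb mwwj gjmrf dsnbo kbv rdhi ppxxl srai
Hunk 4: at line 2 remove [gbsjg] add [meryo,mnq,zhprd] -> 14 lines: aniaq btdn tjqj meryo mnq zhprd yhcmb mwwj gjmrf dsnbo kbv rdhi ppxxl srai
Hunk 5: at line 4 remove [mnq,zhprd,yhcmb] add [dkbhu,bsrwd] -> 13 lines: aniaq btdn tjqj meryo dkbhu bsrwd mwwj gjmrf dsnbo kbv rdhi ppxxl srai
Hunk 6: at line 7 remove [dsnbo,kbv,rdhi] add [ucgg] -> 11 lines: aniaq btdn tjqj meryo dkbhu bsrwd mwwj gjmrf ucgg ppxxl srai

Answer: aniaq
btdn
tjqj
meryo
dkbhu
bsrwd
mwwj
gjmrf
ucgg
ppxxl
srai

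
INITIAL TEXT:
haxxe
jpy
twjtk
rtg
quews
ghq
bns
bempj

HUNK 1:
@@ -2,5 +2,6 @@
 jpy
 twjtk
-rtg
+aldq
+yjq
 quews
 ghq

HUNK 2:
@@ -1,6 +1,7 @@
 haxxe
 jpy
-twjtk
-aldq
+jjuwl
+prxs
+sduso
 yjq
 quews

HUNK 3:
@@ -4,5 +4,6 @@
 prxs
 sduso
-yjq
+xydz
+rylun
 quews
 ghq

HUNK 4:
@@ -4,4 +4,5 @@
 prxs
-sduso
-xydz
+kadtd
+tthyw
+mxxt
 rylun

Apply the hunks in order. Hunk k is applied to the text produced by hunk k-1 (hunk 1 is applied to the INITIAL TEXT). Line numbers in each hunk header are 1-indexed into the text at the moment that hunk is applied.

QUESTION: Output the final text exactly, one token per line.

Answer: haxxe
jpy
jjuwl
prxs
kadtd
tthyw
mxxt
rylun
quews
ghq
bns
bempj

Derivation:
Hunk 1: at line 2 remove [rtg] add [aldq,yjq] -> 9 lines: haxxe jpy twjtk aldq yjq quews ghq bns bempj
Hunk 2: at line 1 remove [twjtk,aldq] add [jjuwl,prxs,sduso] -> 10 lines: haxxe jpy jjuwl prxs sduso yjq quews ghq bns bempj
Hunk 3: at line 4 remove [yjq] add [xydz,rylun] -> 11 lines: haxxe jpy jjuwl prxs sduso xydz rylun quews ghq bns bempj
Hunk 4: at line 4 remove [sduso,xydz] add [kadtd,tthyw,mxxt] -> 12 lines: haxxe jpy jjuwl prxs kadtd tthyw mxxt rylun quews ghq bns bempj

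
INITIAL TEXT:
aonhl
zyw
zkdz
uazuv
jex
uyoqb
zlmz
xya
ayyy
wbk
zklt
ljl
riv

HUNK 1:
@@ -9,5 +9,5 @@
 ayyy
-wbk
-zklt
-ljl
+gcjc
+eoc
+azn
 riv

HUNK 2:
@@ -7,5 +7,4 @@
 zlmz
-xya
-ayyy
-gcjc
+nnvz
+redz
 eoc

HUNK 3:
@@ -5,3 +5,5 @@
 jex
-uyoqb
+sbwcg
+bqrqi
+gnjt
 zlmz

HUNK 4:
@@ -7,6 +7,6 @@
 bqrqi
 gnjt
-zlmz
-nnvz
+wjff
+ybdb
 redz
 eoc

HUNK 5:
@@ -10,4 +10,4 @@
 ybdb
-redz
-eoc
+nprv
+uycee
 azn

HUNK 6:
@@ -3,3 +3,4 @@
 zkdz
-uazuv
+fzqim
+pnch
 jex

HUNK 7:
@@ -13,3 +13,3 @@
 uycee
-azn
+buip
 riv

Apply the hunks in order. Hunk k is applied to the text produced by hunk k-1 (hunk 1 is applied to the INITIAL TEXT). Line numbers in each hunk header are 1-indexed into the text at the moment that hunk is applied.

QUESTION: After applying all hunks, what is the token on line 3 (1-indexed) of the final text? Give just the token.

Hunk 1: at line 9 remove [wbk,zklt,ljl] add [gcjc,eoc,azn] -> 13 lines: aonhl zyw zkdz uazuv jex uyoqb zlmz xya ayyy gcjc eoc azn riv
Hunk 2: at line 7 remove [xya,ayyy,gcjc] add [nnvz,redz] -> 12 lines: aonhl zyw zkdz uazuv jex uyoqb zlmz nnvz redz eoc azn riv
Hunk 3: at line 5 remove [uyoqb] add [sbwcg,bqrqi,gnjt] -> 14 lines: aonhl zyw zkdz uazuv jex sbwcg bqrqi gnjt zlmz nnvz redz eoc azn riv
Hunk 4: at line 7 remove [zlmz,nnvz] add [wjff,ybdb] -> 14 lines: aonhl zyw zkdz uazuv jex sbwcg bqrqi gnjt wjff ybdb redz eoc azn riv
Hunk 5: at line 10 remove [redz,eoc] add [nprv,uycee] -> 14 lines: aonhl zyw zkdz uazuv jex sbwcg bqrqi gnjt wjff ybdb nprv uycee azn riv
Hunk 6: at line 3 remove [uazuv] add [fzqim,pnch] -> 15 lines: aonhl zyw zkdz fzqim pnch jex sbwcg bqrqi gnjt wjff ybdb nprv uycee azn riv
Hunk 7: at line 13 remove [azn] add [buip] -> 15 lines: aonhl zyw zkdz fzqim pnch jex sbwcg bqrqi gnjt wjff ybdb nprv uycee buip riv
Final line 3: zkdz

Answer: zkdz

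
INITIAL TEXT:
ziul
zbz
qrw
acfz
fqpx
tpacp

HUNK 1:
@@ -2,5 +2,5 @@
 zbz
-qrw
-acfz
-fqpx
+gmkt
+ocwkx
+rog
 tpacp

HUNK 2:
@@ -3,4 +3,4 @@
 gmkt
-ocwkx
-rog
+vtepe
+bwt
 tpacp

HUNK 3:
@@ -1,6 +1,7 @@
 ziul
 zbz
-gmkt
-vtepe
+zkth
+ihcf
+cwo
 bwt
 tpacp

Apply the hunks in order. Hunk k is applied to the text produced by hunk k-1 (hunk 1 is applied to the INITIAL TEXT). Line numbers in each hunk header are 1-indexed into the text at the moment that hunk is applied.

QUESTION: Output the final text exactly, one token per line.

Hunk 1: at line 2 remove [qrw,acfz,fqpx] add [gmkt,ocwkx,rog] -> 6 lines: ziul zbz gmkt ocwkx rog tpacp
Hunk 2: at line 3 remove [ocwkx,rog] add [vtepe,bwt] -> 6 lines: ziul zbz gmkt vtepe bwt tpacp
Hunk 3: at line 1 remove [gmkt,vtepe] add [zkth,ihcf,cwo] -> 7 lines: ziul zbz zkth ihcf cwo bwt tpacp

Answer: ziul
zbz
zkth
ihcf
cwo
bwt
tpacp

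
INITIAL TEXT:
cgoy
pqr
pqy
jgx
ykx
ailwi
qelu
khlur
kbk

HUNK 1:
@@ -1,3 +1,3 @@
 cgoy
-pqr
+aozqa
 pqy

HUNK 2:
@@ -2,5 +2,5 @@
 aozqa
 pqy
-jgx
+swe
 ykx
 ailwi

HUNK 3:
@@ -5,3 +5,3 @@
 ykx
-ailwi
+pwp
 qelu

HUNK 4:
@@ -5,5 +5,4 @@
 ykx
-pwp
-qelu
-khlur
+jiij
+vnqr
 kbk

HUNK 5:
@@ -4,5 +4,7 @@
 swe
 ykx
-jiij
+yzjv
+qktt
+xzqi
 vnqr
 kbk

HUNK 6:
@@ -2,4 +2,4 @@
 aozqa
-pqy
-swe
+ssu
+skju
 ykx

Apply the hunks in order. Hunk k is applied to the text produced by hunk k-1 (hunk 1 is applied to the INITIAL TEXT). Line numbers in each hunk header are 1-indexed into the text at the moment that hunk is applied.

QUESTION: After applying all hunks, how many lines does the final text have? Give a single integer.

Answer: 10

Derivation:
Hunk 1: at line 1 remove [pqr] add [aozqa] -> 9 lines: cgoy aozqa pqy jgx ykx ailwi qelu khlur kbk
Hunk 2: at line 2 remove [jgx] add [swe] -> 9 lines: cgoy aozqa pqy swe ykx ailwi qelu khlur kbk
Hunk 3: at line 5 remove [ailwi] add [pwp] -> 9 lines: cgoy aozqa pqy swe ykx pwp qelu khlur kbk
Hunk 4: at line 5 remove [pwp,qelu,khlur] add [jiij,vnqr] -> 8 lines: cgoy aozqa pqy swe ykx jiij vnqr kbk
Hunk 5: at line 4 remove [jiij] add [yzjv,qktt,xzqi] -> 10 lines: cgoy aozqa pqy swe ykx yzjv qktt xzqi vnqr kbk
Hunk 6: at line 2 remove [pqy,swe] add [ssu,skju] -> 10 lines: cgoy aozqa ssu skju ykx yzjv qktt xzqi vnqr kbk
Final line count: 10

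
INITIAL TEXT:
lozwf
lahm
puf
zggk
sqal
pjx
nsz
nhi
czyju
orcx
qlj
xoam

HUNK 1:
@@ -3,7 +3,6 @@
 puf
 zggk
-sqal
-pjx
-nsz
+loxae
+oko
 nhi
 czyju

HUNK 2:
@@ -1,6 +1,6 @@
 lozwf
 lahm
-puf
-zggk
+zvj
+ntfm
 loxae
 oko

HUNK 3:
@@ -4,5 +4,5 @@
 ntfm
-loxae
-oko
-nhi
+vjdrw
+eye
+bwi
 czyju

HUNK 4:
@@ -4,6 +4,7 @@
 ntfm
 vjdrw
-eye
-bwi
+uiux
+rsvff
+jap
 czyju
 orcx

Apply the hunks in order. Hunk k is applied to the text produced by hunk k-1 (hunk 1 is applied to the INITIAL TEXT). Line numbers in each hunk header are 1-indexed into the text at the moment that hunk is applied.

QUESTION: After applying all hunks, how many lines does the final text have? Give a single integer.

Hunk 1: at line 3 remove [sqal,pjx,nsz] add [loxae,oko] -> 11 lines: lozwf lahm puf zggk loxae oko nhi czyju orcx qlj xoam
Hunk 2: at line 1 remove [puf,zggk] add [zvj,ntfm] -> 11 lines: lozwf lahm zvj ntfm loxae oko nhi czyju orcx qlj xoam
Hunk 3: at line 4 remove [loxae,oko,nhi] add [vjdrw,eye,bwi] -> 11 lines: lozwf lahm zvj ntfm vjdrw eye bwi czyju orcx qlj xoam
Hunk 4: at line 4 remove [eye,bwi] add [uiux,rsvff,jap] -> 12 lines: lozwf lahm zvj ntfm vjdrw uiux rsvff jap czyju orcx qlj xoam
Final line count: 12

Answer: 12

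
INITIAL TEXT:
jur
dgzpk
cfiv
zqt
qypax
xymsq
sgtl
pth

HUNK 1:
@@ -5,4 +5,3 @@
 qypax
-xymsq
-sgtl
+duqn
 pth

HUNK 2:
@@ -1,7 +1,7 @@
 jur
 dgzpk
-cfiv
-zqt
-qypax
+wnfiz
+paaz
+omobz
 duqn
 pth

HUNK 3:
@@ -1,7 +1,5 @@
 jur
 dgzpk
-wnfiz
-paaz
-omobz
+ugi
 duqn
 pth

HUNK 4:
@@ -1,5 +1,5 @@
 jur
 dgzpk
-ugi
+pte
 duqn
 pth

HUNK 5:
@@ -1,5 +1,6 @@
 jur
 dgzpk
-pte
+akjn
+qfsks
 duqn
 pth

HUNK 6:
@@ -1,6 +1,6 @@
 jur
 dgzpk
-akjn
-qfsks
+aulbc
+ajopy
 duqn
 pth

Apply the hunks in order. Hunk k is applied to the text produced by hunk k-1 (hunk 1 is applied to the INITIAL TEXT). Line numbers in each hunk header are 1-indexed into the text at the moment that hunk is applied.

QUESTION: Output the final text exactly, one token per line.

Hunk 1: at line 5 remove [xymsq,sgtl] add [duqn] -> 7 lines: jur dgzpk cfiv zqt qypax duqn pth
Hunk 2: at line 1 remove [cfiv,zqt,qypax] add [wnfiz,paaz,omobz] -> 7 lines: jur dgzpk wnfiz paaz omobz duqn pth
Hunk 3: at line 1 remove [wnfiz,paaz,omobz] add [ugi] -> 5 lines: jur dgzpk ugi duqn pth
Hunk 4: at line 1 remove [ugi] add [pte] -> 5 lines: jur dgzpk pte duqn pth
Hunk 5: at line 1 remove [pte] add [akjn,qfsks] -> 6 lines: jur dgzpk akjn qfsks duqn pth
Hunk 6: at line 1 remove [akjn,qfsks] add [aulbc,ajopy] -> 6 lines: jur dgzpk aulbc ajopy duqn pth

Answer: jur
dgzpk
aulbc
ajopy
duqn
pth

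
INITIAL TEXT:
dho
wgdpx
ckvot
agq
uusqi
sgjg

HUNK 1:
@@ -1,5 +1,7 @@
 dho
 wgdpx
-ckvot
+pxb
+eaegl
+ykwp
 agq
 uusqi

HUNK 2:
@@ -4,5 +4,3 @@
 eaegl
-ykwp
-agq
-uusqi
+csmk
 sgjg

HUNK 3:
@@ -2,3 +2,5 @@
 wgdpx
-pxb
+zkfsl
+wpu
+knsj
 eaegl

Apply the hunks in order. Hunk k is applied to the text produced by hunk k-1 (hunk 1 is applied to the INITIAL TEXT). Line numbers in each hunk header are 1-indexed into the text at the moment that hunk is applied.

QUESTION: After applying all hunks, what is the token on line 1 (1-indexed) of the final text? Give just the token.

Answer: dho

Derivation:
Hunk 1: at line 1 remove [ckvot] add [pxb,eaegl,ykwp] -> 8 lines: dho wgdpx pxb eaegl ykwp agq uusqi sgjg
Hunk 2: at line 4 remove [ykwp,agq,uusqi] add [csmk] -> 6 lines: dho wgdpx pxb eaegl csmk sgjg
Hunk 3: at line 2 remove [pxb] add [zkfsl,wpu,knsj] -> 8 lines: dho wgdpx zkfsl wpu knsj eaegl csmk sgjg
Final line 1: dho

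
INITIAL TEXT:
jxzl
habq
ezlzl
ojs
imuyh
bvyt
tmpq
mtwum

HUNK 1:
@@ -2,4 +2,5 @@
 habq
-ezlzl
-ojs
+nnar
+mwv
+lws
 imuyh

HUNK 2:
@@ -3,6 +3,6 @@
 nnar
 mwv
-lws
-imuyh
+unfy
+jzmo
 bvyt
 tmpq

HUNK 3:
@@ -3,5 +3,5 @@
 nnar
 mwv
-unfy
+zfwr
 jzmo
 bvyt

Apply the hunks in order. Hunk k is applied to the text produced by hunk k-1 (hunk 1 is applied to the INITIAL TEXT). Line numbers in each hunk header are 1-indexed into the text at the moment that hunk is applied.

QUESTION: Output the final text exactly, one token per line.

Answer: jxzl
habq
nnar
mwv
zfwr
jzmo
bvyt
tmpq
mtwum

Derivation:
Hunk 1: at line 2 remove [ezlzl,ojs] add [nnar,mwv,lws] -> 9 lines: jxzl habq nnar mwv lws imuyh bvyt tmpq mtwum
Hunk 2: at line 3 remove [lws,imuyh] add [unfy,jzmo] -> 9 lines: jxzl habq nnar mwv unfy jzmo bvyt tmpq mtwum
Hunk 3: at line 3 remove [unfy] add [zfwr] -> 9 lines: jxzl habq nnar mwv zfwr jzmo bvyt tmpq mtwum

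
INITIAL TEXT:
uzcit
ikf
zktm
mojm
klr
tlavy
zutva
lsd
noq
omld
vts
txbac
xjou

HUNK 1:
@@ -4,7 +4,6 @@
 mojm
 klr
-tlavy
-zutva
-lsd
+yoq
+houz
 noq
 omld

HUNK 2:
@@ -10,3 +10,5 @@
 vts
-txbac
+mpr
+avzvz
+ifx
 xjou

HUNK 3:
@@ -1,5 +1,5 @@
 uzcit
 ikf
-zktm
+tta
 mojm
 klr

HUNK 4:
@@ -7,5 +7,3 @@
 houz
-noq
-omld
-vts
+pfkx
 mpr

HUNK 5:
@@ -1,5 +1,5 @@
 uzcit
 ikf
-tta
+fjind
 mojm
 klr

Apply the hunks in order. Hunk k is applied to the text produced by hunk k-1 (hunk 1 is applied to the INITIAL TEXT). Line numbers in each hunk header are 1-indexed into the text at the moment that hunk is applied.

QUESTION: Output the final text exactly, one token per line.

Answer: uzcit
ikf
fjind
mojm
klr
yoq
houz
pfkx
mpr
avzvz
ifx
xjou

Derivation:
Hunk 1: at line 4 remove [tlavy,zutva,lsd] add [yoq,houz] -> 12 lines: uzcit ikf zktm mojm klr yoq houz noq omld vts txbac xjou
Hunk 2: at line 10 remove [txbac] add [mpr,avzvz,ifx] -> 14 lines: uzcit ikf zktm mojm klr yoq houz noq omld vts mpr avzvz ifx xjou
Hunk 3: at line 1 remove [zktm] add [tta] -> 14 lines: uzcit ikf tta mojm klr yoq houz noq omld vts mpr avzvz ifx xjou
Hunk 4: at line 7 remove [noq,omld,vts] add [pfkx] -> 12 lines: uzcit ikf tta mojm klr yoq houz pfkx mpr avzvz ifx xjou
Hunk 5: at line 1 remove [tta] add [fjind] -> 12 lines: uzcit ikf fjind mojm klr yoq houz pfkx mpr avzvz ifx xjou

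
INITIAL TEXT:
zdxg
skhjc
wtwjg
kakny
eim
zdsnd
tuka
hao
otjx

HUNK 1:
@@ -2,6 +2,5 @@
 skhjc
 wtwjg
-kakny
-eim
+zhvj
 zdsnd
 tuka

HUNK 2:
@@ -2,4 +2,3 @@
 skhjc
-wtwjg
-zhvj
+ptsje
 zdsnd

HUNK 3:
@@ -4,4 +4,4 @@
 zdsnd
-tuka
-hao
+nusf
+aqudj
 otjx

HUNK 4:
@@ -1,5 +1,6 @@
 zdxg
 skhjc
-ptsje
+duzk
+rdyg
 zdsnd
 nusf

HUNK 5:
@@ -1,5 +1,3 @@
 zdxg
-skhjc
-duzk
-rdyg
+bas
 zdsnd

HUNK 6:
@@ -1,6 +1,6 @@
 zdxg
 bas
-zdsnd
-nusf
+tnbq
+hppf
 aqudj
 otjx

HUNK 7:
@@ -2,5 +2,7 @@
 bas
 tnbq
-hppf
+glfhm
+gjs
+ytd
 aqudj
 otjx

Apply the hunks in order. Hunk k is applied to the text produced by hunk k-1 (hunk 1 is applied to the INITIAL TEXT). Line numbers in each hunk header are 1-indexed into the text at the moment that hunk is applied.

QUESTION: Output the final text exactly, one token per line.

Answer: zdxg
bas
tnbq
glfhm
gjs
ytd
aqudj
otjx

Derivation:
Hunk 1: at line 2 remove [kakny,eim] add [zhvj] -> 8 lines: zdxg skhjc wtwjg zhvj zdsnd tuka hao otjx
Hunk 2: at line 2 remove [wtwjg,zhvj] add [ptsje] -> 7 lines: zdxg skhjc ptsje zdsnd tuka hao otjx
Hunk 3: at line 4 remove [tuka,hao] add [nusf,aqudj] -> 7 lines: zdxg skhjc ptsje zdsnd nusf aqudj otjx
Hunk 4: at line 1 remove [ptsje] add [duzk,rdyg] -> 8 lines: zdxg skhjc duzk rdyg zdsnd nusf aqudj otjx
Hunk 5: at line 1 remove [skhjc,duzk,rdyg] add [bas] -> 6 lines: zdxg bas zdsnd nusf aqudj otjx
Hunk 6: at line 1 remove [zdsnd,nusf] add [tnbq,hppf] -> 6 lines: zdxg bas tnbq hppf aqudj otjx
Hunk 7: at line 2 remove [hppf] add [glfhm,gjs,ytd] -> 8 lines: zdxg bas tnbq glfhm gjs ytd aqudj otjx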